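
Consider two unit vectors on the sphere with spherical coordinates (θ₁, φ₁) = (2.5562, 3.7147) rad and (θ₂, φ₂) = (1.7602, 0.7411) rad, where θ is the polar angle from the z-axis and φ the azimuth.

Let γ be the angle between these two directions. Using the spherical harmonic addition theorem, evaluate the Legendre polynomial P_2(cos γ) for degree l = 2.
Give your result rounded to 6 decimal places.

-0.285581

Term-by-term m-sum for l=2 (normalisation 4π/5 = 2.513274):
  m=-2: Y*=+0.048578+0.107454i  Y=+0.032966-0.371121i  product +0.041480-0.014486i
  m=-1: Y*=+0.298934+0.192920i  Y=-0.105384+0.096437i  product -0.050107+0.008498i
  m=+0: Y*=+0.341929-0.000000i  Y=-0.281853+0.000000i  product -0.096374+0.000000i
  m=+1: Y*=-0.298934+0.192920i  Y=+0.105384+0.096437i  product -0.050107-0.008498i
  m=+2: Y*=+0.048578-0.107454i  Y=+0.032966+0.371121i  product +0.041480+0.014486i
Accumulated sum -0.113629+0.000000i; after 4π/(2l+1) scaling, -0.285581+0.000000i ⇒ P_2 = -0.285581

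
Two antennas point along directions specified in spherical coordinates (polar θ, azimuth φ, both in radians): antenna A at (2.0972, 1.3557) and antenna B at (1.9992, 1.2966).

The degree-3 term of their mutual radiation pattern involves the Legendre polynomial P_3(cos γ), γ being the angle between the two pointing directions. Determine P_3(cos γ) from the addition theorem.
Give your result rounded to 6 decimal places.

0.963257

Expand P_3 via completeness: Σ_{m} conj(Y_{3,m}) at Ω₁ times Y_{3,m} at Ω₂ —
  m=-3: Y*=-0.162192-0.215452i  Y=-0.230152+0.213639i  product +0.083358+0.014936i
  m=-2: Y*=+0.348881-0.160085i  Y=+0.299775+0.183131i  product +0.133902+0.015901i
  m=-1: Y*=+0.015636+0.071568i  Y=-0.010916+0.038808i  product -0.002948-0.000174i
  m=+0: Y*=+0.325833-0.000000i  Y=+0.331308+0.000000i  product +0.107951+0.000000i
  m=+1: Y*=-0.015636+0.071568i  Y=+0.010916+0.038808i  product -0.002948+0.000174i
  m=+2: Y*=+0.348881+0.160085i  Y=+0.299775-0.183131i  product +0.133902-0.015901i
  m=+3: Y*=+0.162192-0.215452i  Y=+0.230152+0.213639i  product +0.083358-0.014936i
Total Σ_m = +0.536575+0.000000i. Multiply by 1.795196: +0.963257+0.000000i. P_3(cos γ) = 0.963257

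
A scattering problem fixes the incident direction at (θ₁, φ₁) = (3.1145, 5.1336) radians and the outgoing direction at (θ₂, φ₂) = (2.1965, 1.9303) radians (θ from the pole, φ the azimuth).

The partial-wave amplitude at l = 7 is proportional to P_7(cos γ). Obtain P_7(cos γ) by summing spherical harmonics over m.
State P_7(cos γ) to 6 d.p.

Expand P_7 via completeness: Σ_{m} conj(Y_{7,m}) at Ω₁ times Y_{7,m} at Ω₂ —
  [-7]  conj(Y_{7,-7})(Ω₁) = -0.000000-0.000000i ; Y_{7,-7}(Ω₂) = +0.067257-0.093207i ; Δ = -0.000000-0.000000i
  [-6]  conj(Y_{7,-6})(Ω₁) = -0.000000+0.000000i ; Y_{7,-6}(Ω₂) = -0.171910-0.258860i ; Δ = +0.000000+0.000000i
  [-5]  conj(Y_{7,-5})(Ω₁) = +0.000000+0.000000i ; Y_{7,-5}(Ω₂) = -0.432700+0.099819i ; Δ = -0.000000-0.000000i
  [-4]  conj(Y_{7,-4})(Ω₁) = +0.000000-0.000004i ; Y_{7,-4}(Ω₂) = -0.035837+0.268304i ; Δ = +0.000001+0.000000i
  [-3]  conj(Y_{7,-3})(Ω₁) = -0.000167+0.000053i ; Y_{7,-3}(Ω₂) = -0.146100-0.078357i ; Δ = +0.000029+0.000005i
  [-2]  conj(Y_{7,-2})(Ω₁) = +0.003657+0.004100i ; Y_{7,-2}(Ω₂) = -0.267553+0.234192i ; Δ = -0.001939-0.000240i
  [-1]  conj(Y_{7,-1})(Ω₁) = +0.045054-0.100560i ; Y_{7,-1}(Ω₂) = -0.006923-0.018420i ; Δ = -0.002164-0.000134i
  [+0]  conj(Y_{7,0})(Ω₁) = -1.081350-0.000000i ; Y_{7,0}(Ω₂) = -0.352964+0.000000i ; Δ = +0.381677+0.000000i
  [+1]  conj(Y_{7,1})(Ω₁) = -0.045054-0.100560i ; Y_{7,1}(Ω₂) = +0.006923-0.018420i ; Δ = -0.002164+0.000134i
  [+2]  conj(Y_{7,2})(Ω₁) = +0.003657-0.004100i ; Y_{7,2}(Ω₂) = -0.267553-0.234192i ; Δ = -0.001939+0.000240i
  [+3]  conj(Y_{7,3})(Ω₁) = +0.000167+0.000053i ; Y_{7,3}(Ω₂) = +0.146100-0.078357i ; Δ = +0.000029-0.000005i
  [+4]  conj(Y_{7,4})(Ω₁) = +0.000000+0.000004i ; Y_{7,4}(Ω₂) = -0.035837-0.268304i ; Δ = +0.000001-0.000000i
  [+5]  conj(Y_{7,5})(Ω₁) = -0.000000+0.000000i ; Y_{7,5}(Ω₂) = +0.432700+0.099819i ; Δ = -0.000000+0.000000i
  [+6]  conj(Y_{7,6})(Ω₁) = -0.000000-0.000000i ; Y_{7,6}(Ω₂) = -0.171910+0.258860i ; Δ = +0.000000-0.000000i
  [+7]  conj(Y_{7,7})(Ω₁) = +0.000000-0.000000i ; Y_{7,7}(Ω₂) = -0.067257-0.093207i ; Δ = -0.000000+0.000000i
Total Σ_m = +0.373530+0.000000i. Multiply by 0.837758: +0.312928+0.000000i. P_7(cos γ) = 0.312928

0.312928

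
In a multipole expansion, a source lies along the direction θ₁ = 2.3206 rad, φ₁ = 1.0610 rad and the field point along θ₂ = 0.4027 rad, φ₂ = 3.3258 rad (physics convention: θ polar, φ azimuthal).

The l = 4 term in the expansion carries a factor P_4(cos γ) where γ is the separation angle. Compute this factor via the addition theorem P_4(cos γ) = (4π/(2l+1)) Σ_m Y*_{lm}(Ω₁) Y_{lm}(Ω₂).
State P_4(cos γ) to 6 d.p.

-0.200707

Addition theorem: P_4(cos γ) = (4π/9) Σ_m Y*_{lm}(Ω₁) Y_{lm}(Ω₂), m = −4…4:
  m=-4: -0.05730 - 0.11326j × 0.00773 - 0.00701j = -0.00124 - 0.00047j  (running Σ = -0.00124 - 0.00047j)
  m=-3: 0.33404 + 0.01384j × -0.05900 + 0.03638j = -0.02021 + 0.01134j  (running Σ = -0.02145 + 0.01086j)
  m=-2: -0.21121 + 0.34357j × 0.23606 - 0.09113j = -0.01855 + 0.10035j  (running Σ = -0.04000 + 0.11121j)
  m=-1: -0.02891 - 0.05170j × -0.49047 + 0.09138j = 0.01890 + 0.02272j  (running Σ = -0.02110 + 0.13393j)
  m=0: -0.35793 + 0.00000j × 0.28373 + 0.00000j = -0.10155 + 0.00000j  (running Σ = -0.12265 + 0.13393j)
  m=1: 0.02891 - 0.05170j × 0.49047 + 0.09138j = 0.01890 - 0.02272j  (running Σ = -0.10375 + 0.11121j)
  m=2: -0.21121 - 0.34357j × 0.23606 + 0.09113j = -0.01855 - 0.10035j  (running Σ = -0.12230 + 0.01086j)
  m=3: -0.33404 + 0.01384j × 0.05900 + 0.03638j = -0.02021 - 0.01134j  (running Σ = -0.14251 - 0.00047j)
  m=4: -0.05730 + 0.11326j × 0.00773 + 0.00701j = -0.00124 + 0.00047j  (running Σ = -0.14375 + 0.00000j)
Σ over m = -0.14375 + 0.00000j; ×(4π/9) → -0.20071 + 0.00000j. Real part: -0.200707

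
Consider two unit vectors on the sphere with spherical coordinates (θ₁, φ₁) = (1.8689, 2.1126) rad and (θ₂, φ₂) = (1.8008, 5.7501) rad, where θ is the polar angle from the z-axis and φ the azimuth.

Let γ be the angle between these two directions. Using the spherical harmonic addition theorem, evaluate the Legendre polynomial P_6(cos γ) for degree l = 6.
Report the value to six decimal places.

-0.285396

Expand P_6 via completeness: Σ_{m} conj(Y_{6,m}) at Ω₁ times Y_{6,m} at Ω₂ —
  [-6]  conj(Y_{6,-6})(Ω₁) = +0.366343+0.040175i ; Y_{6,-6}(Ω₂) = -0.410939-0.023416i ; Δ = -0.149604-0.025088i
  [-5]  conj(Y_{6,-5})(Ω₁) = +0.164442+0.356134i ; Y_{6,-5}(Ω₂) = +0.296719-0.153032i ; Δ = +0.103293+0.080507i
  [-4]  conj(Y_{6,-4})(Ω₁) = +0.008548-0.012592i ; Y_{6,-4}(Ω₂) = +0.073127-0.116239i ; Δ = -0.000839-0.001914i
  [-3]  conj(Y_{6,-3})(Ω₁) = +0.342236+0.018710i ; Y_{6,-3}(Ω₂) = -0.009472+0.332729i ; Δ = -0.009467+0.113695i
  [-2]  conj(Y_{6,-2})(Ω₁) = +0.042797+0.080783i ; Y_{6,-2}(Ω₂) = +0.022928+0.041513i ; Δ = -0.002372+0.003629i
  [-1]  conj(Y_{6,-1})(Ω₁) = +0.158517-0.263368i ; Y_{6,-1}(Ω₂) = -0.278014-0.164047i ; Δ = -0.087275+0.047216i
  [+0]  conj(Y_{6,0})(Ω₁) = +0.118364-0.000000i ; Y_{6,0}(Ω₂) = -0.022955+0.000000i ; Δ = -0.002717+0.000000i
  [+1]  conj(Y_{6,1})(Ω₁) = -0.158517-0.263368i ; Y_{6,1}(Ω₂) = +0.278014-0.164047i ; Δ = -0.087275-0.047216i
  [+2]  conj(Y_{6,2})(Ω₁) = +0.042797-0.080783i ; Y_{6,2}(Ω₂) = +0.022928-0.041513i ; Δ = -0.002372-0.003629i
  [+3]  conj(Y_{6,3})(Ω₁) = -0.342236+0.018710i ; Y_{6,3}(Ω₂) = +0.009472+0.332729i ; Δ = -0.009467-0.113695i
  [+4]  conj(Y_{6,4})(Ω₁) = +0.008548+0.012592i ; Y_{6,4}(Ω₂) = +0.073127+0.116239i ; Δ = -0.000839+0.001914i
  [+5]  conj(Y_{6,5})(Ω₁) = -0.164442+0.356134i ; Y_{6,5}(Ω₂) = -0.296719-0.153032i ; Δ = +0.103293-0.080507i
  [+6]  conj(Y_{6,6})(Ω₁) = +0.366343-0.040175i ; Y_{6,6}(Ω₂) = -0.410939+0.023416i ; Δ = -0.149604+0.025088i
Accumulated sum -0.295244+0.000000i; after 4π/(2l+1) scaling, -0.285396+0.000000i ⇒ P_6 = -0.285396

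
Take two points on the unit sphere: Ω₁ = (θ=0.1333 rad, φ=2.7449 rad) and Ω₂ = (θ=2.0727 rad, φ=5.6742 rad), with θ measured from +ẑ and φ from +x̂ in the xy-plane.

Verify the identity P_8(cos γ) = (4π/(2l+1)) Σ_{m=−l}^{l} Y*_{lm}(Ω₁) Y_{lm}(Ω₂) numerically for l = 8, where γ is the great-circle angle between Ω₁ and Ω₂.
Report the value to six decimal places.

Addition theorem: P_8(cos γ) = (4π/17) Σ_m Y*_{lm}(Ω₁) Y_{lm}(Ω₂), m = −8…8:
  term(m=-8) = (-0.000000, 0.000000)   from Y*(Ω₁)=(-0.000000, 0.000000), Y(Ω₂)=(0.028560, -0.177543)
  term(m=-7) = (0.000000, 0.000001)   from Y*(Ω₁)=(0.000001, 0.000001), Y(Ω₂)=(0.171516, 0.355526)
  term(m=-6) = (0.000004, 0.000012)   from Y*(Ω₁)=(-0.000021, -0.000020), Y(Ω₂)=(-0.368141, -0.207045)
  term(m=-5) = (0.000018, 0.000033)   from Y*(Ω₁)=(0.000157, 0.000359), Y(Ω₂)=(0.095125, -0.009224)
  term(m=-4) = (-0.000817, -0.000928)   from Y*(Ω₁)=(-0.000064, -0.004030), Y(Ω₂)=(0.233577, -0.199007)
  term(m=-3) = (-0.006483, -0.004796)   from Y*(Ω₁)=(-0.011399, 0.028480), Y(Ω₂)=(-0.066608, 0.254314)
  term(m=-2) = (0.027988, 0.012653)   from Y*(Ω₁)=(0.115814, -0.117679), Y(Ω₂)=(0.064282, 0.174569)
  term(m=-1) = (0.166128, 0.035807)   from Y*(Ω₁)=(-0.515482, 0.215936), Y(Ω₂)=(-0.249413, -0.173943)
  term(m=+0) = (-0.118094, 0.000000)   from Y*(Ω₁)=(0.819561, -0.000000), Y(Ω₂)=(-0.144095, 0.000000)
  term(m=+1) = (0.166128, -0.035807)   from Y*(Ω₁)=(0.515482, 0.215936), Y(Ω₂)=(0.249413, -0.173943)
  term(m=+2) = (0.027988, -0.012653)   from Y*(Ω₁)=(0.115814, 0.117679), Y(Ω₂)=(0.064282, -0.174569)
  term(m=+3) = (-0.006483, 0.004796)   from Y*(Ω₁)=(0.011399, 0.028480), Y(Ω₂)=(0.066608, 0.254314)
  term(m=+4) = (-0.000817, 0.000928)   from Y*(Ω₁)=(-0.000064, 0.004030), Y(Ω₂)=(0.233577, 0.199007)
  term(m=+5) = (0.000018, -0.000033)   from Y*(Ω₁)=(-0.000157, 0.000359), Y(Ω₂)=(-0.095125, -0.009224)
  term(m=+6) = (0.000004, -0.000012)   from Y*(Ω₁)=(-0.000021, 0.000020), Y(Ω₂)=(-0.368141, 0.207045)
  term(m=+7) = (0.000000, -0.000001)   from Y*(Ω₁)=(-0.000001, 0.000001), Y(Ω₂)=(-0.171516, 0.355526)
  term(m=+8) = (-0.000000, -0.000000)   from Y*(Ω₁)=(-0.000000, -0.000000), Y(Ω₂)=(0.028560, 0.177543)
Accumulated sum (0.255581, -0.000000); after 4π/(2l+1) scaling, (0.188925, -0.000000) ⇒ P_8 = 0.188925

0.188925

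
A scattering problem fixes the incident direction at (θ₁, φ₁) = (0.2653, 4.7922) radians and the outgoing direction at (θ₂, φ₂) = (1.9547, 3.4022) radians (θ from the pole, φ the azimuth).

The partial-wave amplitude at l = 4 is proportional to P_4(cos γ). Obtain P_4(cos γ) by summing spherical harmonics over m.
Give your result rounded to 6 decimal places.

Addition theorem: P_4(cos γ) = (4π/9) Σ_m Y*_{lm}(Ω₁) Y_{lm}(Ω₂), m = −4…4:
  term(m=-4) = +0.000513-0.000453i   from Y*(Ω₁)=+0.001986+0.000656i, Y(Ω₂)=+0.164890-0.282479i
  term(m=-3) = +0.004200+0.006969i   from Y*(Ω₁)=-0.005163+0.021152i, Y(Ω₂)=+0.265191-0.263301i
  term(m=-2) = +0.000615-0.000233i   from Y*(Ω₁)=-0.125306-0.020173i, Y(Ω₂)=-0.004495+0.002581i
  term(m=-1) = +0.025111+0.137374i   from Y*(Ω₁)=+0.033581-0.419866i, Y(Ω₂)=-0.320353+0.085429i
  term(m=+0) = -0.031495+0.000000i   from Y*(Ω₁)=+0.572881-0.000000i, Y(Ω₂)=-0.054977+0.000000i
  term(m=+1) = +0.025111-0.137374i   from Y*(Ω₁)=-0.033581-0.419866i, Y(Ω₂)=+0.320353+0.085429i
  term(m=+2) = +0.000615+0.000233i   from Y*(Ω₁)=-0.125306+0.020173i, Y(Ω₂)=-0.004495-0.002581i
  term(m=+3) = +0.004200-0.006969i   from Y*(Ω₁)=+0.005163+0.021152i, Y(Ω₂)=-0.265191-0.263301i
  term(m=+4) = +0.000513+0.000453i   from Y*(Ω₁)=+0.001986-0.000656i, Y(Ω₂)=+0.164890+0.282479i
Accumulated sum +0.029383-0.000000i; after 4π/(2l+1) scaling, +0.041027-0.000000i ⇒ P_4 = 0.041027

0.041027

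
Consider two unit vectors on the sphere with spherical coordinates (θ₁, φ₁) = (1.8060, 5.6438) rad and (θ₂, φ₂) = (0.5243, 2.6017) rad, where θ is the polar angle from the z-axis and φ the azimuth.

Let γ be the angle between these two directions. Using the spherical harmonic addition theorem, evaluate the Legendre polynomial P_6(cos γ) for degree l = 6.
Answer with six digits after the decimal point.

-0.080067

Addition theorem: P_6(cos γ) = (4π/13) Σ_m Y*_{lm}(Ω₁) Y_{lm}(Ω₂), m = −6…6:
  term(m=-6) = +0.002569-0.001746i   from Y*(Ω₁)=-0.313881+0.261557i, Y(Ω₂)=-0.007567-0.000742i
  term(m=-5) = +0.013576-0.007372i   from Y*(Ω₁)=+0.338653-0.018758i, Y(Ω₂)=+0.041167-0.019488i
  term(m=-4) = -0.019221+0.008081i   from Y*(Ω₁)=+0.107170+0.070837i, Y(Ω₂)=-0.090134+0.134975i
  term(m=-3) = -0.118915+0.036586i   from Y*(Ω₁)=-0.114181-0.315382i, Y(Ω₂)=+0.018125-0.370488i
  term(m=-2) = +0.017840-0.003597i   from Y*(Ω₁)=+0.010622-0.035332i, Y(Ω₂)=+0.232586+0.434994i
  term(m=-1) = +0.060437-0.006033i   from Y*(Ω₁)=-0.259832+0.193208i, Y(Ω₂)=-0.160900-0.096425i
  term(m=+0) = +0.004598+0.000000i   from Y*(Ω₁)=-0.012059-0.000000i, Y(Ω₂)=-0.381279+0.000000i
  term(m=+1) = +0.060437+0.006033i   from Y*(Ω₁)=+0.259832+0.193208i, Y(Ω₂)=+0.160900-0.096425i
  term(m=+2) = +0.017840+0.003597i   from Y*(Ω₁)=+0.010622+0.035332i, Y(Ω₂)=+0.232586-0.434994i
  term(m=+3) = -0.118915-0.036586i   from Y*(Ω₁)=+0.114181-0.315382i, Y(Ω₂)=-0.018125-0.370488i
  term(m=+4) = -0.019221-0.008081i   from Y*(Ω₁)=+0.107170-0.070837i, Y(Ω₂)=-0.090134-0.134975i
  term(m=+5) = +0.013576+0.007372i   from Y*(Ω₁)=-0.338653-0.018758i, Y(Ω₂)=-0.041167-0.019488i
  term(m=+6) = +0.002569+0.001746i   from Y*(Ω₁)=-0.313881-0.261557i, Y(Ω₂)=-0.007567+0.000742i
Accumulated sum -0.082830-0.000000i; after 4π/(2l+1) scaling, -0.080067-0.000000i ⇒ P_6 = -0.080067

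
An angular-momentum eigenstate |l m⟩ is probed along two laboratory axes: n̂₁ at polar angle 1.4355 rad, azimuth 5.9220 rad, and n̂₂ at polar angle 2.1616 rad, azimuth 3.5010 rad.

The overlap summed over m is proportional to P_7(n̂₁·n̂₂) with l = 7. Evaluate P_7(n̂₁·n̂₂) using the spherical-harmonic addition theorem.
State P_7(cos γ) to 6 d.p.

-0.170241

Expand P_7 via completeness: Σ_{m} conj(Y_{7,m}) at Ω₁ times Y_{7,m} at Ω₂ —
  [-7]  conj(Y_{7,-7})(Ω₁) = -0.383458-0.269892i ; Y_{7,-7}(Ω₂) = +0.110440+0.079805i ; Δ = -0.020810-0.060409i
  [-6]  conj(Y_{7,-6})(Ω₁) = -0.134132-0.197618i ; Y_{7,-6}(Ω₂) = +0.189009+0.284966i ; Δ = +0.030962-0.075575i
  [-5]  conj(Y_{7,-5})(Ω₁) = +0.062337+0.260212i ; Y_{7,-5}(Ω₂) = +0.098648+0.428566i ; Δ = -0.105369+0.052385i
  [-4]  conj(Y_{7,-4})(Ω₁) = -0.033150+0.261590i ; Y_{7,-4}(Ω₂) = -0.026688+0.199226i ; Δ = -0.051231-0.013586i
  [-3]  conj(Y_{7,-3})(Ω₁) = +0.093048-0.175612i ; Y_{7,-3}(Ω₂) = +0.111221-0.207232i ; Δ = -0.026044-0.038814i
  [-2]  conj(Y_{7,-2})(Ω₁) = +0.202799-0.178721i ; Y_{7,-2}(Ω₂) = +0.242644-0.212307i ; Δ = +0.011264-0.086421i
  [-1]  conj(Y_{7,-1})(Ω₁) = -0.160161+0.060502i ; Y_{7,-1}(Ω₂) = -0.101663+0.038198i ; Δ = +0.013972-0.012269i
  [+0]  conj(Y_{7,0})(Ω₁) = -0.271670-0.000000i ; Y_{7,0}(Ω₂) = -0.336072+0.000000i ; Δ = +0.091300+0.000000i
  [+1]  conj(Y_{7,1})(Ω₁) = +0.160161+0.060502i ; Y_{7,1}(Ω₂) = +0.101663+0.038198i ; Δ = +0.013972+0.012269i
  [+2]  conj(Y_{7,2})(Ω₁) = +0.202799+0.178721i ; Y_{7,2}(Ω₂) = +0.242644+0.212307i ; Δ = +0.011264+0.086421i
  [+3]  conj(Y_{7,3})(Ω₁) = -0.093048-0.175612i ; Y_{7,3}(Ω₂) = -0.111221-0.207232i ; Δ = -0.026044+0.038814i
  [+4]  conj(Y_{7,4})(Ω₁) = -0.033150-0.261590i ; Y_{7,4}(Ω₂) = -0.026688-0.199226i ; Δ = -0.051231+0.013586i
  [+5]  conj(Y_{7,5})(Ω₁) = -0.062337+0.260212i ; Y_{7,5}(Ω₂) = -0.098648+0.428566i ; Δ = -0.105369-0.052385i
  [+6]  conj(Y_{7,6})(Ω₁) = -0.134132+0.197618i ; Y_{7,6}(Ω₂) = +0.189009-0.284966i ; Δ = +0.030962+0.075575i
  [+7]  conj(Y_{7,7})(Ω₁) = +0.383458-0.269892i ; Y_{7,7}(Ω₂) = -0.110440+0.079805i ; Δ = -0.020810+0.060409i
Σ over m = -0.203210-0.000000i; ×(4π/15) → -0.170241-0.000000i. Real part: -0.170241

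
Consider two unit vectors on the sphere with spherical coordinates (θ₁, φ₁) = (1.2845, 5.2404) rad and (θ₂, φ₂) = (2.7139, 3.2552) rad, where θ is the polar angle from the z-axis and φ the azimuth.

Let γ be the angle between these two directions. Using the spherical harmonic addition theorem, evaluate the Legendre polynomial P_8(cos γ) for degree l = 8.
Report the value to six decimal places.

Summing Y*_{l m}(θ₁,φ₁)·Y_{l m}(θ₂,φ₂) over m ∈ [−8, 8]; prefactor 4π/(2·8+1) = 0.739198:
  m=-8: -0.17341 - 0.32645j × 0.00028 - 0.00036j = -0.00016 - 0.00003j  (running Σ = -0.00016 - 0.00003j)
  m=-7: 0.22918 - 0.37006j × 0.00277 - 0.00283j = -0.00041 - 0.00167j  (running Σ = -0.00058 - 0.00170j)
  m=-6: 0.05755 + 0.00152j × 0.01700 - 0.01379j = 0.00100 - 0.00077j  (running Σ = 0.00042 - 0.00247j)
  m=-5: -0.16178 - 0.29505j × 0.07212 - 0.04603j = -0.02525 - 0.01383j  (running Σ = -0.02482 - 0.01630j)
  m=-4: 0.09743 - 0.16208j × 0.21619 - 0.10562j = 0.00395 - 0.04533j  (running Σ = -0.02088 - 0.06164j)
  m=-3: -0.25574 - 0.00339j × 0.43874 - 0.15561j = -0.11273 + 0.03831j  (running Σ = -0.13361 - 0.02333j)
  m=-2: -0.11615 - 0.20534j × 0.51134 - 0.11823j = -0.08367 - 0.09127j  (running Σ = -0.21728 - 0.11459j)
  m=-1: -0.10839 + 0.18584j × 0.09780 - 0.01116j = -0.00853 + 0.01939j  (running Σ = -0.22581 - 0.09521j)
  m=0: -0.24754 + 0.00000j × -0.46659 + 0.00000j = 0.11550 + 0.00000j  (running Σ = -0.11030 - 0.09521j)
  m=1: 0.10839 + 0.18584j × -0.09780 - 0.01116j = -0.00853 - 0.01939j  (running Σ = -0.11883 - 0.11459j)
  m=2: -0.11615 + 0.20534j × 0.51134 + 0.11823j = -0.08367 + 0.09127j  (running Σ = -0.20250 - 0.02333j)
  m=3: 0.25574 - 0.00339j × -0.43874 - 0.15561j = -0.11273 - 0.03831j  (running Σ = -0.31523 - 0.06164j)
  m=4: 0.09743 + 0.16208j × 0.21619 + 0.10562j = 0.00395 + 0.04533j  (running Σ = -0.31129 - 0.01630j)
  m=5: 0.16178 - 0.29505j × -0.07212 - 0.04603j = -0.02525 + 0.01383j  (running Σ = -0.33653 - 0.00247j)
  m=6: 0.05755 - 0.00152j × 0.01700 + 0.01379j = 0.00100 + 0.00077j  (running Σ = -0.33554 - 0.00170j)
  m=7: -0.22918 - 0.37006j × -0.00277 - 0.00283j = -0.00041 + 0.00167j  (running Σ = -0.33595 - 0.00003j)
  m=8: -0.17341 + 0.32645j × 0.00028 + 0.00036j = -0.00016 + 0.00003j  (running Σ = -0.33611 - 0.00000j)
Accumulated sum -0.33611 - 0.00000j; after 4π/(2l+1) scaling, -0.24845 - 0.00000j ⇒ P_8 = -0.248452

-0.248452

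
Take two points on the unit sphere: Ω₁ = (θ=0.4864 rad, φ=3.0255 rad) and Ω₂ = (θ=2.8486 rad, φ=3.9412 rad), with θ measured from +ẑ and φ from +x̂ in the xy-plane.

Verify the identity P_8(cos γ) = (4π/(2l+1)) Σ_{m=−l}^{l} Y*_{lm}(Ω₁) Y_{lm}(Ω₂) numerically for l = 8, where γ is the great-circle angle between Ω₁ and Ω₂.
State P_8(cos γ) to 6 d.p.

Summing Y*_{l m}(θ₁,φ₁)·Y_{l m}(θ₂,φ₂) over m ∈ [−8, 8]; prefactor 4π/(2·8+1) = 0.739198:
  term(m=-8) = 0.00000 - 0.00000j   from Y*(Ω₁)=0.00070 - 0.00094j, Y(Ω₂)=0.00002 - 0.00000j
  term(m=-7) = -0.00000 + 0.00000j   from Y*(Ω₁)=-0.00611 + 0.00645j, Y(Ω₂)=0.00026 + 0.00021j
  term(m=-6) = 0.00008 + 0.00008j   from Y*(Ω₁)=0.03230 - 0.02701j, Y(Ω₂)=0.00024 + 0.00278j
  term(m=-5) = 0.00031 - 0.00233j   from Y*(Ω₁)=-0.11702 + 0.07674j, Y(Ω₂)=-0.01102 + 0.01271j
  term(m=-4) = -0.02135 + 0.01226j   from Y*(Ω₁)=0.29430 - 0.14741j, Y(Ω₂)=-0.07468 + 0.00425j
  term(m=-3) = 0.11378 + 0.04737j   from Y*(Ω₁)=-0.48185 + 0.17495j, Y(Ω₂)=-0.17710 - 0.16261j
  term(m=-2) = -0.05360 - 0.20101j   from Y*(Ω₁)=0.39137 - 0.09254j, Y(Ω₂)=-0.01470 - 0.51708j
  term(m=-1) = 0.04792 - 0.06237j   from Y*(Ω₁)=0.13325 - 0.01554j, Y(Ω₂)=0.40867 - 0.42045j
  term(m=+0) = 0.02370 + 0.00000j   from Y*(Ω₁)=-0.45633 + 0.00000j, Y(Ω₂)=-0.05194 + 0.00000j
  term(m=+1) = 0.04792 + 0.06237j   from Y*(Ω₁)=-0.13325 - 0.01554j, Y(Ω₂)=-0.40867 - 0.42045j
  term(m=+2) = -0.05360 + 0.20101j   from Y*(Ω₁)=0.39137 + 0.09254j, Y(Ω₂)=-0.01470 + 0.51708j
  term(m=+3) = 0.11378 - 0.04737j   from Y*(Ω₁)=0.48185 + 0.17495j, Y(Ω₂)=0.17710 - 0.16261j
  term(m=+4) = -0.02135 - 0.01226j   from Y*(Ω₁)=0.29430 + 0.14741j, Y(Ω₂)=-0.07468 - 0.00425j
  term(m=+5) = 0.00031 + 0.00233j   from Y*(Ω₁)=0.11702 + 0.07674j, Y(Ω₂)=0.01102 + 0.01271j
  term(m=+6) = 0.00008 - 0.00008j   from Y*(Ω₁)=0.03230 + 0.02701j, Y(Ω₂)=0.00024 - 0.00278j
  term(m=+7) = -0.00000 - 0.00000j   from Y*(Ω₁)=0.00611 + 0.00645j, Y(Ω₂)=-0.00026 + 0.00021j
  term(m=+8) = 0.00000 + 0.00000j   from Y*(Ω₁)=0.00070 + 0.00094j, Y(Ω₂)=0.00002 + 0.00000j
Total Σ_m = 0.19799 - 0.00000j. Multiply by 0.739198: 0.14635 - 0.00000j. P_8(cos γ) = 0.146352

0.146352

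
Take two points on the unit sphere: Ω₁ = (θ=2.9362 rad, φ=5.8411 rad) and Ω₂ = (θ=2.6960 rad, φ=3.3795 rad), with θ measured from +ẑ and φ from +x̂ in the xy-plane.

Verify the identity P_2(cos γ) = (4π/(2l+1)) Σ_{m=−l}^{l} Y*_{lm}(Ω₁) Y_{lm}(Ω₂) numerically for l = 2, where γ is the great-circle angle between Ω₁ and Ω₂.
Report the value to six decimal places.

0.496431

Addition theorem: P_2(cos γ) = (4π/5) Σ_m Y*_{lm}(Ω₁) Y_{lm}(Ω₂), m = −2…2:
  term(m=-2) = (0.000241, -0.001127)   from Y*(Ω₁)=(0.010186, -0.012426), Y(Ω₂)=(0.063782, -0.032867)
  term(m=-1) = (-0.036037, 0.029141)   from Y*(Ω₁)=(-0.139421, 0.065992), Y(Ω₂)=(0.291988, -0.070807)
  term(m=+0) = (0.269115, 0.000000)   from Y*(Ω₁)=(0.591426, -0.000000), Y(Ω₂)=(0.455027, 0.000000)
  term(m=+1) = (-0.036037, -0.029141)   from Y*(Ω₁)=(0.139421, 0.065992), Y(Ω₂)=(-0.291988, -0.070807)
  term(m=+2) = (0.000241, 0.001127)   from Y*(Ω₁)=(0.010186, 0.012426), Y(Ω₂)=(0.063782, 0.032867)
Total Σ_m = (0.197524, 0.000000). Multiply by 2.513274: (0.496431, 0.000000). P_2(cos γ) = 0.496431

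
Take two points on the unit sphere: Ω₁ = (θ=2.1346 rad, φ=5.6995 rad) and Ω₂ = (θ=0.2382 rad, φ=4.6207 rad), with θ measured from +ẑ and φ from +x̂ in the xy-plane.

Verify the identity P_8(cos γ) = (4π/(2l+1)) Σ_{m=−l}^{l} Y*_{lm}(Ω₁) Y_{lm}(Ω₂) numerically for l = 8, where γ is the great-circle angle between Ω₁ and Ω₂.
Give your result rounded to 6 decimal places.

Addition theorem: P_8(cos γ) = (4π/17) Σ_m Y*_{lm}(Ω₁) Y_{lm}(Ω₂), m = −8…8:
  [-8]  conj(Y_{8,-8})(Ω₁) = (-0.005759, 0.134141) ; Y_{8,-8}(Ω₂) = (0.000004, 0.000003) ; Δ = (-0.000000, 0.000000)
  [-7]  conj(Y_{8,-7})(Ω₁) = (0.199115, -0.275055) ; Y_{8,-7}(Ω₂) = (0.000049, -0.000065) ; Δ = (-0.000008, -0.000026)
  [-6]  conj(Y_{8,-6})(Ω₁) = (-0.421732, 0.158991) ; Y_{8,-6}(Ω₂) = (-0.000729, -0.000447) ; Δ = (0.000379, 0.000073)
  [-5]  conj(Y_{8,-5})(Ω₁) = (0.234701, 0.053265) ; Y_{8,-5}(Ω₂) = (-0.002856, 0.005786) ; Δ = (-0.000978, 0.001206)
  [-4]  conj(Y_{8,-4})(Ω₁) = (0.134233, 0.140120) ; Y_{8,-4}(Ω₂) = (0.033683, 0.012939) ; Δ = (0.002708, 0.006457)
  [-3]  conj(Y_{8,-3})(Ω₁) = (-0.062886, -0.345076) ; Y_{8,-3}(Ω₂) = (0.040055, -0.141928) ; Δ = (-0.051495, -0.004897)
  [-2]  conj(Y_{8,-2})(Ω₁) = (0.008331, -0.019519) ; Y_{8,-2}(Ω₂) = (-0.407215, -0.075523) ; Δ = (-0.004867, 0.007319)
  [-1]  conj(Y_{8,-1})(Ω₁) = (-0.289554, 0.191236) ; Y_{8,-1}(Ω₂) = (-0.061554, 0.669458) ; Δ = (-0.110201, -0.205616)
  [+0]  conj(Y_{8,0})(Ω₁) = (0.030787, -0.000000) ; Y_{8,0}(Ω₂) = (0.244236, 0.000000) ; Δ = (0.007519, 0.000000)
  [+1]  conj(Y_{8,1})(Ω₁) = (0.289554, 0.191236) ; Y_{8,1}(Ω₂) = (0.061554, 0.669458) ; Δ = (-0.110201, 0.205616)
  [+2]  conj(Y_{8,2})(Ω₁) = (0.008331, 0.019519) ; Y_{8,2}(Ω₂) = (-0.407215, 0.075523) ; Δ = (-0.004867, -0.007319)
  [+3]  conj(Y_{8,3})(Ω₁) = (0.062886, -0.345076) ; Y_{8,3}(Ω₂) = (-0.040055, -0.141928) ; Δ = (-0.051495, 0.004897)
  [+4]  conj(Y_{8,4})(Ω₁) = (0.134233, -0.140120) ; Y_{8,4}(Ω₂) = (0.033683, -0.012939) ; Δ = (0.002708, -0.006457)
  [+5]  conj(Y_{8,5})(Ω₁) = (-0.234701, 0.053265) ; Y_{8,5}(Ω₂) = (0.002856, 0.005786) ; Δ = (-0.000978, -0.001206)
  [+6]  conj(Y_{8,6})(Ω₁) = (-0.421732, -0.158991) ; Y_{8,6}(Ω₂) = (-0.000729, 0.000447) ; Δ = (0.000379, -0.000073)
  [+7]  conj(Y_{8,7})(Ω₁) = (-0.199115, -0.275055) ; Y_{8,7}(Ω₂) = (-0.000049, -0.000065) ; Δ = (-0.000008, 0.000026)
  [+8]  conj(Y_{8,8})(Ω₁) = (-0.005759, -0.134141) ; Y_{8,8}(Ω₂) = (0.000004, -0.000003) ; Δ = (-0.000000, -0.000000)
Total Σ_m = (-0.321406, -0.000000). Multiply by 0.739198: (-0.237583, -0.000000). P_8(cos γ) = -0.237583

-0.237583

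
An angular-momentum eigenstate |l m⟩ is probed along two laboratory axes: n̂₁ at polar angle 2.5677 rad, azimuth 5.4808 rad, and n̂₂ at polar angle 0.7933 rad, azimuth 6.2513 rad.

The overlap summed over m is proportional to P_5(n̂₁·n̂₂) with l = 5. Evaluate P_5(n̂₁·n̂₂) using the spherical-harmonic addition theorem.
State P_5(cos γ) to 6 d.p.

Term-by-term m-sum for l=5 (normalisation 4π/11 = 1.142397):
  m=-5: Y*=-0.01411 + 0.01674j  Y=0.08425 + 0.01355j  product -0.00142 + 0.00122j
  m=-4: Y*=0.10683 - 0.00727j  Y=0.26344 + 0.03378j  product 0.02839 + 0.00169j
  m=-3: Y*=-0.21970 - 0.19838j  Y=0.42740 + 0.04101j  product -0.08577 - 0.09380j
  m=-2: Y*=0.01590 + 0.46779j  Y=0.28702 + 0.01833j  product -0.00401 + 0.13456j
  m=-1: Y*=0.18991 - 0.19647j  Y=-0.18342 - 0.00585j  product -0.03598 + 0.03493j
  m=+0: Y*=0.29785 + 0.00000j  Y=-0.34381 + 0.00000j  product -0.10240 + 0.00000j
  m=+1: Y*=-0.18991 - 0.19647j  Y=0.18342 - 0.00585j  product -0.03598 - 0.03493j
  m=+2: Y*=0.01590 - 0.46779j  Y=0.28702 - 0.01833j  product -0.00401 - 0.13456j
  m=+3: Y*=0.21970 - 0.19838j  Y=-0.42740 + 0.04101j  product -0.08577 + 0.09380j
  m=+4: Y*=0.10683 + 0.00727j  Y=0.26344 - 0.03378j  product 0.02839 - 0.00169j
  m=+5: Y*=0.01411 + 0.01674j  Y=-0.08425 + 0.01355j  product -0.00142 - 0.00122j
Σ over m = -0.29998 - 0.00000j; ×(4π/11) → -0.34269 - 0.00000j. Real part: -0.342692

-0.342692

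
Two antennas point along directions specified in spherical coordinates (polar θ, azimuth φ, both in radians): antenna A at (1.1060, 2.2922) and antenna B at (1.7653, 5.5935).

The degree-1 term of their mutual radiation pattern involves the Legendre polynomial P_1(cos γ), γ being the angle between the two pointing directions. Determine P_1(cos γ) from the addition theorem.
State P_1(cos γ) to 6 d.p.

-0.952531

Summing Y*_{l m}(θ₁,φ₁)·Y_{l m}(θ₂,φ₂) over m ∈ [−1, 1]; prefactor 4π/(2·1+1) = 4.188790:
  term(m=-1) = -0.10336 + 0.01665j   from Y*(Ω₁)=-0.20397 + 0.23190j, Y(Ω₂)=0.26150 + 0.21569j
  term(m=+0) = -0.02068 + 0.00000j   from Y*(Ω₁)=0.21901 + 0.00000j, Y(Ω₂)=-0.09444 + 0.00000j
  term(m=+1) = -0.10336 - 0.01665j   from Y*(Ω₁)=0.20397 + 0.23190j, Y(Ω₂)=-0.26150 + 0.21569j
Σ over m = -0.22740 + 0.00000j; ×(4π/3) → -0.95253 + 0.00000j. Real part: -0.952531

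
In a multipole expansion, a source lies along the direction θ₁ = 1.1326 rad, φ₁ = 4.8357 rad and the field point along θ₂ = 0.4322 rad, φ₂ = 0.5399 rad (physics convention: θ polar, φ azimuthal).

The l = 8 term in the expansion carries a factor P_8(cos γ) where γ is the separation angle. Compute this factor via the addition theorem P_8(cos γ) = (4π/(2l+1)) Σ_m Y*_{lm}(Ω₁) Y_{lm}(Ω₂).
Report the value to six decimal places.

Summing Y*_{l m}(θ₁,φ₁)·Y_{l m}(θ₂,φ₂) over m ∈ [−8, 8]; prefactor 4π/(2·8+1) = 0.739198:
  [-8]  conj(Y_{8,-8})(Ω₁) = (0.128525, 0.194340) ; Y_{8,-8}(Ω₂) = (-0.000187, 0.000451) ; Δ = (-0.000112, 0.000022)
  [-7]  conj(Y_{8,-7})(Ω₁) = (-0.331859, 0.283871) ; Y_{8,-7}(Ω₂) = (-0.003403, 0.002522) ; Δ = (0.000414, -0.001803)
  [-6]  conj(Y_{8,-6})(Ω₁) = (-0.260631, -0.237915) ; Y_{8,-6}(Ω₂) = (-0.023001, 0.002257) ; Δ = (0.006532, 0.004884)
  [-5]  conj(Y_{8,-5})(Ω₁) = (-0.036372, 0.051321) ; Y_{8,-5}(Ω₂) = (-0.080618, -0.038160) ; Δ = (0.004891, -0.002749)
  [-4]  conj(Y_{8,-4})(Ω₁) = (-0.315347, -0.169519) ; Y_{8,-4}(Ω₂) = (-0.137379, -0.205712) ; Δ = (0.008450, 0.088159)
  [-3]  conj(Y_{8,-3})(Ω₁) = (0.041472, -0.106945) ; Y_{8,-3}(Ω₂) = (-0.023015, -0.470244) ; Δ = (-0.051245, -0.017041)
  [-2]  conj(Y_{8,-2})(Ω₁) = (-0.292538, -0.073646) ; Y_{8,-2}(Ω₂) = (0.244210, -0.456750) ; Δ = (-0.105078, 0.115632)
  [-1]  conj(Y_{8,-1})(Ω₁) = (0.022012, -0.177601) ; Y_{8,-1}(Ω₂) = (0.068319, -0.040943) ; Δ = (-0.005768, -0.013035)
  [+0]  conj(Y_{8,0})(Ω₁) = (-0.277682, -0.000000) ; Y_{8,0}(Ω₂) = (-0.469995, 0.000000) ; Δ = (0.130509, 0.000000)
  [+1]  conj(Y_{8,1})(Ω₁) = (-0.022012, -0.177601) ; Y_{8,1}(Ω₂) = (-0.068319, -0.040943) ; Δ = (-0.005768, 0.013035)
  [+2]  conj(Y_{8,2})(Ω₁) = (-0.292538, 0.073646) ; Y_{8,2}(Ω₂) = (0.244210, 0.456750) ; Δ = (-0.105078, -0.115632)
  [+3]  conj(Y_{8,3})(Ω₁) = (-0.041472, -0.106945) ; Y_{8,3}(Ω₂) = (0.023015, -0.470244) ; Δ = (-0.051245, 0.017041)
  [+4]  conj(Y_{8,4})(Ω₁) = (-0.315347, 0.169519) ; Y_{8,4}(Ω₂) = (-0.137379, 0.205712) ; Δ = (0.008450, -0.088159)
  [+5]  conj(Y_{8,5})(Ω₁) = (0.036372, 0.051321) ; Y_{8,5}(Ω₂) = (0.080618, -0.038160) ; Δ = (0.004891, 0.002749)
  [+6]  conj(Y_{8,6})(Ω₁) = (-0.260631, 0.237915) ; Y_{8,6}(Ω₂) = (-0.023001, -0.002257) ; Δ = (0.006532, -0.004884)
  [+7]  conj(Y_{8,7})(Ω₁) = (0.331859, 0.283871) ; Y_{8,7}(Ω₂) = (0.003403, 0.002522) ; Δ = (0.000414, 0.001803)
  [+8]  conj(Y_{8,8})(Ω₁) = (0.128525, -0.194340) ; Y_{8,8}(Ω₂) = (-0.000187, -0.000451) ; Δ = (-0.000112, -0.000022)
Total Σ_m = (-0.153324, 0.000000). Multiply by 0.739198: (-0.113337, 0.000000). P_8(cos γ) = -0.113337

-0.113337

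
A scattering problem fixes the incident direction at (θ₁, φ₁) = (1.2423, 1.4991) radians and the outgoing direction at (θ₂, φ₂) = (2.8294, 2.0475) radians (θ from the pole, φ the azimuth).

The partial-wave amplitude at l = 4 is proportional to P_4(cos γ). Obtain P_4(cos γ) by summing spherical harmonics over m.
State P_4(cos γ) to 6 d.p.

0.362028

Summing Y*_{l m}(θ₁,φ₁)·Y_{l m}(θ₂,φ₂) over m ∈ [−4, 4]; prefactor 4π/(2·4+1) = 1.396263:
  term(m=-4) = -0.000816-0.001136i   from Y*(Ω₁)=+0.340699-0.100477i, Y(Ω₂)=-0.001299-0.003718i
  term(m=-3) = +0.000879+0.011787i   from Y*(Ω₁)=-0.073088-0.334548i, Y(Ω₂)=-0.034174-0.004840i
  term(m=-2) = -0.006257+0.012196i   from Y*(Ω₁)=+0.080509-0.011624i, Y(Ω₂)=-0.097552+0.137402i
  term(m=-1) = +0.129319-0.079002i   from Y*(Ω₁)=-0.023506-0.327300i, Y(Ω₂)=+0.211905+0.410328i
  term(m=+0) = +0.013034+0.000000i   from Y*(Ω₁)=+0.027151-0.000000i, Y(Ω₂)=+0.480049+0.000000i
  term(m=+1) = +0.129319+0.079002i   from Y*(Ω₁)=+0.023506-0.327300i, Y(Ω₂)=-0.211905+0.410328i
  term(m=+2) = -0.006257-0.012196i   from Y*(Ω₁)=+0.080509+0.011624i, Y(Ω₂)=-0.097552-0.137402i
  term(m=+3) = +0.000879-0.011787i   from Y*(Ω₁)=+0.073088-0.334548i, Y(Ω₂)=+0.034174-0.004840i
  term(m=+4) = -0.000816+0.001136i   from Y*(Ω₁)=+0.340699+0.100477i, Y(Ω₂)=-0.001299+0.003718i
Σ over m = +0.259283-0.000000i; ×(4π/9) → +0.362028-0.000000i. Real part: 0.362028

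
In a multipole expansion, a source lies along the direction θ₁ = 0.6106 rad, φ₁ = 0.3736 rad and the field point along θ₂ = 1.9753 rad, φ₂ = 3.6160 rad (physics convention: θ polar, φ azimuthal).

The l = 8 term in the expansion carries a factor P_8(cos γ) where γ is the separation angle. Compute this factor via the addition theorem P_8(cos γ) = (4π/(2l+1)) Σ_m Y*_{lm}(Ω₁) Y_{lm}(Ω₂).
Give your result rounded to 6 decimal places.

-0.256247

Term-by-term m-sum for l=8 (normalisation 4π/17 = 0.739198):
  [-8]  conj(Y_{8,-8})(Ω₁) = -0.00595 + 0.00092j ; Y_{8,-8}(Ω₂) = -0.20872 + 0.15988j ; Δ = 0.00110 - 0.00114j
  [-7]  conj(Y_{8,-7})(Ω₁) = -0.02975 + 0.01729j ; Y_{8,-7}(Ω₂) = -0.44302 + 0.08028j ; Δ = 0.01179 - 0.01005j
  [-6]  conj(Y_{8,-6})(Ω₁) = -0.07539 + 0.09500j ; Y_{8,-6}(Ω₂) = -0.28767 - 0.08746j ; Δ = 0.03000 - 0.02073j
  [-5]  conj(Y_{8,-5})(Ω₁) = -0.08546 + 0.27902j ; Y_{8,-5}(Ω₂) = 0.10211 + 0.09893j ; Δ = -0.03633 + 0.02004j
  [-4]  conj(Y_{8,-4})(Ω₁) = 0.03581 + 0.46789j ; Y_{8,-4}(Ω₂) = 0.11385 + 0.33585j ; Δ = -0.15306 + 0.06530j
  [-3]  conj(Y_{8,-3})(Ω₁) = 0.18307 + 0.37898j ; Y_{8,-3}(Ω₂) = -0.00359 + 0.02418j ; Δ = -0.00982 + 0.00306j
  [-2]  conj(Y_{8,-2})(Ω₁) = -0.00238 - 0.00220j ; Y_{8,-2}(Ω₂) = 0.19250 - 0.26852j ; Δ = -0.00105 + 0.00021j
  [-1]  conj(Y_{8,-1})(Ω₁) = -0.38255 - 0.14996j ; Y_{8,-1}(Ω₂) = 0.08127 - 0.04173j ; Δ = -0.03735 + 0.00378j
  [+0]  conj(Y_{8,0})(Ω₁) = -0.13519 + 0.00000j ; Y_{8,0}(Ω₂) = -0.31655 + 0.00000j ; Δ = 0.04280 + 0.00000j
  [+1]  conj(Y_{8,1})(Ω₁) = 0.38255 - 0.14996j ; Y_{8,1}(Ω₂) = -0.08127 - 0.04173j ; Δ = -0.03735 - 0.00378j
  [+2]  conj(Y_{8,2})(Ω₁) = -0.00238 + 0.00220j ; Y_{8,2}(Ω₂) = 0.19250 + 0.26852j ; Δ = -0.00105 - 0.00021j
  [+3]  conj(Y_{8,3})(Ω₁) = -0.18307 + 0.37898j ; Y_{8,3}(Ω₂) = 0.00359 + 0.02418j ; Δ = -0.00982 - 0.00306j
  [+4]  conj(Y_{8,4})(Ω₁) = 0.03581 - 0.46789j ; Y_{8,4}(Ω₂) = 0.11385 - 0.33585j ; Δ = -0.15306 - 0.06530j
  [+5]  conj(Y_{8,5})(Ω₁) = 0.08546 + 0.27902j ; Y_{8,5}(Ω₂) = -0.10211 + 0.09893j ; Δ = -0.03633 - 0.02004j
  [+6]  conj(Y_{8,6})(Ω₁) = -0.07539 - 0.09500j ; Y_{8,6}(Ω₂) = -0.28767 + 0.08746j ; Δ = 0.03000 + 0.02073j
  [+7]  conj(Y_{8,7})(Ω₁) = 0.02975 + 0.01729j ; Y_{8,7}(Ω₂) = 0.44302 + 0.08028j ; Δ = 0.01179 + 0.01005j
  [+8]  conj(Y_{8,8})(Ω₁) = -0.00595 - 0.00092j ; Y_{8,8}(Ω₂) = -0.20872 - 0.15988j ; Δ = 0.00110 + 0.00114j
Σ over m = -0.34666 - 0.00000j; ×(4π/17) → -0.25625 - 0.00000j. Real part: -0.256247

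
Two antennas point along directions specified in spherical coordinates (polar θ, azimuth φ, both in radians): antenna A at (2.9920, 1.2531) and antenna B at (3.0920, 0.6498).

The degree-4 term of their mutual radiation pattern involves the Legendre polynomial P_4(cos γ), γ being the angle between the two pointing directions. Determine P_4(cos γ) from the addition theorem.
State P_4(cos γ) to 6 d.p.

Addition theorem: P_4(cos γ) = (4π/9) Σ_m Y*_{lm}(Ω₁) Y_{lm}(Ω₂), m = −4…4:
  term(m=-4) = -0.00000 + 0.00000j   from Y*(Ω₁)=0.00006 - 0.00021j, Y(Ω₂)=-0.00000 - 0.00000j
  term(m=-3) = -0.00000 + 0.00000j   from Y*(Ω₁)=0.00334 + 0.00237j, Y(Ω₂)=0.00006 + 0.00014j
  term(m=-2) = 0.00008 + 0.00020j   from Y*(Ω₁)=-0.03495 + 0.02577j, Y(Ω₂)=0.00132 - 0.00474j
  term(m=-1) = 0.02059 + 0.01419j   from Y*(Ω₁)=-0.08373 - 0.25462j, Y(Ω₂)=-0.07428 + 0.05644j
  term(m=+0) = 0.63038 + 0.00000j   from Y*(Ω₁)=0.75412 + 0.00000j, Y(Ω₂)=0.83591 + 0.00000j
  term(m=+1) = 0.02059 - 0.01419j   from Y*(Ω₁)=0.08373 - 0.25462j, Y(Ω₂)=0.07428 + 0.05644j
  term(m=+2) = 0.00008 - 0.00020j   from Y*(Ω₁)=-0.03495 - 0.02577j, Y(Ω₂)=0.00132 + 0.00474j
  term(m=+3) = -0.00000 - 0.00000j   from Y*(Ω₁)=-0.00334 + 0.00237j, Y(Ω₂)=-0.00006 + 0.00014j
  term(m=+4) = -0.00000 - 0.00000j   from Y*(Ω₁)=0.00006 + 0.00021j, Y(Ω₂)=-0.00000 + 0.00000j
Σ over m = 0.67171 - 0.00000j; ×(4π/9) → 0.93789 - 0.00000j. Real part: 0.937888

0.937888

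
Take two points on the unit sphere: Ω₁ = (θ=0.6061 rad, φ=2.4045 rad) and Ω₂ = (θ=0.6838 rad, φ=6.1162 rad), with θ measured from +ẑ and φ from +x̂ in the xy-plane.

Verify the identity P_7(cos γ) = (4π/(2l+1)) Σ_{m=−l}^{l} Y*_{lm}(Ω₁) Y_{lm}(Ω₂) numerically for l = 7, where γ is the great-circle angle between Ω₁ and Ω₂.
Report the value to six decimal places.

-0.164407

Term-by-term m-sum for l=7 (normalisation 4π/15 = 0.837758):
  m=-7: -0.00421 - 0.00878j × 0.00786 + 0.01848j = 0.00013 - 0.00015j  (running Σ = 0.00013 - 0.00015j)
  m=-6: -0.01502 + 0.05036j × 0.04967 + 0.07768j = -0.00466 + 0.00133j  (running Σ = -0.00453 + 0.00119j)
  m=-5: 0.14658 - 0.08863j × 0.16882 + 0.18642j = 0.04127 + 0.01236j  (running Σ = 0.03674 + 0.01355j)
  m=-4: -0.36038 - 0.07051j × 0.34229 + 0.27004j = -0.10432 - 0.12145j  (running Σ = -0.06758 - 0.10790j)
  m=-3: 0.28924 + 0.38809j × 0.36639 + 0.20061j = 0.02812 + 0.20022j  (running Σ = -0.03946 + 0.09231j)
  m=-2: 0.02393 - 0.24690j × 0.02449 + 0.00850j = 0.00268 - 0.00584j  (running Σ = -0.03677 + 0.08647j)
  m=-1: 0.20061 - 0.18211j × -0.37928 - 0.06393j = -0.08773 + 0.05625j  (running Σ = -0.12450 + 0.14272j)
  m=0: -0.34806 + 0.00000j × -0.15159 + 0.00000j = 0.05276 + 0.00000j  (running Σ = -0.07174 + 0.14272j)
  m=1: -0.20061 - 0.18211j × 0.37928 - 0.06393j = -0.08773 - 0.05625j  (running Σ = -0.15947 + 0.08647j)
  m=2: 0.02393 + 0.24690j × 0.02449 - 0.00850j = 0.00268 + 0.00584j  (running Σ = -0.15679 + 0.09231j)
  m=3: -0.28924 + 0.38809j × -0.36639 + 0.20061j = 0.02812 - 0.20022j  (running Σ = -0.12867 - 0.10790j)
  m=4: -0.36038 + 0.07051j × 0.34229 - 0.27004j = -0.10432 + 0.12145j  (running Σ = -0.23299 + 0.01355j)
  m=5: -0.14658 - 0.08863j × -0.16882 + 0.18642j = 0.04127 - 0.01236j  (running Σ = -0.19172 + 0.00119j)
  m=6: -0.01502 - 0.05036j × 0.04967 - 0.07768j = -0.00466 - 0.00133j  (running Σ = -0.19638 - 0.00015j)
  m=7: 0.00421 - 0.00878j × -0.00786 + 0.01848j = 0.00013 + 0.00015j  (running Σ = -0.19625 + 0.00000j)
Σ over m = -0.19625 + 0.00000j; ×(4π/15) → -0.16441 + 0.00000j. Real part: -0.164407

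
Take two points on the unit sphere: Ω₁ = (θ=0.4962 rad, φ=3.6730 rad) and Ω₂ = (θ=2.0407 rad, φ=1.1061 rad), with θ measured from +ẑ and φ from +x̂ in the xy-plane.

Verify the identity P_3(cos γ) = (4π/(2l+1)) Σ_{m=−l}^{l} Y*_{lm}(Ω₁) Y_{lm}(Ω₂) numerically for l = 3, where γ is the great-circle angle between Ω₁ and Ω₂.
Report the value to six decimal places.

0.057999

Expand P_3 via completeness: Σ_{m} conj(Y_{3,m}) at Ω₁ times Y_{3,m} at Ω₂ —
  term(m=-3) = 0.00203 + 0.01316j   from Y*(Ω₁)=0.00105 - 0.04501j, Y(Ω₂)=-0.29113 + 0.05199j
  term(m=-2) = -0.03065 + 0.06838j   from Y*(Ω₁)=0.09909 + 0.17798j, Y(Ω₂)=0.22011 + 0.29476j
  term(m=-1) = -0.00268 + 0.00174j   from Y*(Ω₁)=-0.38025 - 0.22351j, Y(Ω₂)=0.00325 - 0.00648j
  term(m=+0) = 0.09491 + 0.00000j   from Y*(Ω₁)=0.28443 + 0.00000j, Y(Ω₂)=0.33370 + 0.00000j
  term(m=+1) = -0.00268 - 0.00174j   from Y*(Ω₁)=0.38025 - 0.22351j, Y(Ω₂)=-0.00325 - 0.00648j
  term(m=+2) = -0.03065 - 0.06838j   from Y*(Ω₁)=0.09909 - 0.17798j, Y(Ω₂)=0.22011 - 0.29476j
  term(m=+3) = 0.00203 - 0.01316j   from Y*(Ω₁)=-0.00105 - 0.04501j, Y(Ω₂)=0.29113 + 0.05199j
Total Σ_m = 0.03231 + 0.00000j. Multiply by 1.795196: 0.05800 + 0.00000j. P_3(cos γ) = 0.057999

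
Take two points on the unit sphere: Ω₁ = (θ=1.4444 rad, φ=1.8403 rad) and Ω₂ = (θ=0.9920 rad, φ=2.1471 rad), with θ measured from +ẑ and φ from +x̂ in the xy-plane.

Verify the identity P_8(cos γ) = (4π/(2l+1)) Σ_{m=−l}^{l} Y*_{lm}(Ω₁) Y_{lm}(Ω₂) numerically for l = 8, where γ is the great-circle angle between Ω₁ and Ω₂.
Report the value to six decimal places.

-0.317592

Expand P_8 via completeness: Σ_{m} conj(Y_{8,m}) at Ω₁ times Y_{8,m} at Ω₂ —
  term(m=-8) = -0.046453-0.038121i   from Y*(Ω₁)=-0.267048+0.402986i, Y(Ω₂)=-0.012652+0.123656i
  term(m=-7) = -0.043539-0.066921i   from Y*(Ω₁)=+0.233583+0.076301i, Y(Ω₂)=-0.252988-0.203856i
  term(m=-6) = +0.032934+0.118999i   from Y*(Ω₁)=-0.012626+0.272948i, Y(Ω₂)=+0.429477-0.140529i
  term(m=-5) = -0.002723+0.073972i   from Y*(Ω₁)=+0.265220-0.060222i, Y(Ω₂)=-0.069989+0.263016i
  term(m=-4) = -0.010618+0.029678i   from Y*(Ω₁)=+0.093498+0.174123i, Y(Ω₂)=+0.106880+0.118373i
  term(m=-3) = -0.061015+0.080196i   from Y*(Ω₁)=+0.201883-0.192760i, Y(Ω₂)=-0.356505+0.056843i
  term(m=-2) = +0.002940-0.002070i   from Y*(Ω₁)=+0.139241+0.083277i, Y(Ω₂)=+0.009000-0.020251i
  term(m=-1) = -0.092013+0.029150i   from Y*(Ω₁)=+0.074789-0.270755i, Y(Ω₂)=-0.187247-0.288118i
  term(m=+0) = +0.011333+0.000000i   from Y*(Ω₁)=+0.151562-0.000000i, Y(Ω₂)=+0.074775+0.000000i
  term(m=+1) = -0.092013-0.029150i   from Y*(Ω₁)=-0.074789-0.270755i, Y(Ω₂)=+0.187247-0.288118i
  term(m=+2) = +0.002940+0.002070i   from Y*(Ω₁)=+0.139241-0.083277i, Y(Ω₂)=+0.009000+0.020251i
  term(m=+3) = -0.061015-0.080196i   from Y*(Ω₁)=-0.201883-0.192760i, Y(Ω₂)=+0.356505+0.056843i
  term(m=+4) = -0.010618-0.029678i   from Y*(Ω₁)=+0.093498-0.174123i, Y(Ω₂)=+0.106880-0.118373i
  term(m=+5) = -0.002723-0.073972i   from Y*(Ω₁)=-0.265220-0.060222i, Y(Ω₂)=+0.069989+0.263016i
  term(m=+6) = +0.032934-0.118999i   from Y*(Ω₁)=-0.012626-0.272948i, Y(Ω₂)=+0.429477+0.140529i
  term(m=+7) = -0.043539+0.066921i   from Y*(Ω₁)=-0.233583+0.076301i, Y(Ω₂)=+0.252988-0.203856i
  term(m=+8) = -0.046453+0.038121i   from Y*(Ω₁)=-0.267048-0.402986i, Y(Ω₂)=-0.012652-0.123656i
Σ over m = -0.429644+0.000000i; ×(4π/17) → -0.317592+0.000000i. Real part: -0.317592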